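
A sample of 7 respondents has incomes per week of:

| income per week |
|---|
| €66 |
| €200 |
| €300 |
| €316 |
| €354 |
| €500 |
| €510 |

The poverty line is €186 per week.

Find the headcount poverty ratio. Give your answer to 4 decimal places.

0.1429

1 of the 7 respondents have income below €186.
H = 1/7 = 0.1429.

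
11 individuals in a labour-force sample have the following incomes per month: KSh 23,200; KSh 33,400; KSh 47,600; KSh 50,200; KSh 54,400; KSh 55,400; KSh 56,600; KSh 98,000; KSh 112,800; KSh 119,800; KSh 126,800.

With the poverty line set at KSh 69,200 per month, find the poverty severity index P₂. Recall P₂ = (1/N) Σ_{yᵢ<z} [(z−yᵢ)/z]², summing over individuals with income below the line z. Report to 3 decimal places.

0.091

Poor units: KSh 23,200, KSh 33,400, KSh 47,600, KSh 50,200, KSh 54,400, KSh 55,400, KSh 56,600 (q = 7 of N = 11).
Normalized shortfalls: (69200−23200)/69200 = 0.6647; (69200−33400)/69200 = 0.5173; (69200−47600)/69200 = 0.3121; (69200−50200)/69200 = 0.2746; (69200−54400)/69200 = 0.2139; (69200−55400)/69200 = 0.1994; (69200−56600)/69200 = 0.1821.
Squared: 0.4419; 0.2676; 0.0974; 0.0754; 0.0457; 0.0398; 0.0332.
Sum = 1.001002; P₂ = 1.001002 / 11 = 0.091.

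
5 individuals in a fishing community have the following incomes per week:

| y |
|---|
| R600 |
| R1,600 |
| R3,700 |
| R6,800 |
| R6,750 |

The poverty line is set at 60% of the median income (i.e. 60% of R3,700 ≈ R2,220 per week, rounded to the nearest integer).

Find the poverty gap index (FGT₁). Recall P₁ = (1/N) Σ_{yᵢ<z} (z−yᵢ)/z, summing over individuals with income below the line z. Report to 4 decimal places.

0.2018

Below z: R600, R1,600 (q = 2 of N = 5).
Normalized shortfalls: (2220−600)/2220 = 0.7297; (2220−1600)/2220 = 0.2793.
Σ = 1.009009. Dividing by the full population N = 5 gives P₁ = 0.2018.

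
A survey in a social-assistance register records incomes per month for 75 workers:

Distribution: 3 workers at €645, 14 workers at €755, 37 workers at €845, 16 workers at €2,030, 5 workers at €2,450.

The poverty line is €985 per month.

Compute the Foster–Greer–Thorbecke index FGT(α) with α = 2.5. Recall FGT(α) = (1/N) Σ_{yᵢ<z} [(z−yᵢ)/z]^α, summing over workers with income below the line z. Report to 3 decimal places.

0.011

Incomes under z: 3×€645, 14×€755, 37×€845 (q = 54 of N = 75).
Normalized shortfalls: (985−645)/985 = 0.3452 (×3); (985−755)/985 = 0.2335 (×14); (985−845)/985 = 0.1421 (×37).
Raised to α = 2.5: 0.07000 (×3); 0.02635 (×14); 0.00762 (×37).
Sum = 0.860654; FGT(2.5) = 0.860654 / 75 = 0.011.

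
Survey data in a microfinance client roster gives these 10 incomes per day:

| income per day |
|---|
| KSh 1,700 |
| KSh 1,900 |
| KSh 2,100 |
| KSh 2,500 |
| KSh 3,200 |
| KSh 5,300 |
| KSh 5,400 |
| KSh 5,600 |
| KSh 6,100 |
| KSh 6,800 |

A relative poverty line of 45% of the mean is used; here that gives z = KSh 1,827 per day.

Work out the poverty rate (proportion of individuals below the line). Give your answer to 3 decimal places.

1 of the 10 individuals have income below KSh 1,827.
H = 1/10 = 0.100.

0.100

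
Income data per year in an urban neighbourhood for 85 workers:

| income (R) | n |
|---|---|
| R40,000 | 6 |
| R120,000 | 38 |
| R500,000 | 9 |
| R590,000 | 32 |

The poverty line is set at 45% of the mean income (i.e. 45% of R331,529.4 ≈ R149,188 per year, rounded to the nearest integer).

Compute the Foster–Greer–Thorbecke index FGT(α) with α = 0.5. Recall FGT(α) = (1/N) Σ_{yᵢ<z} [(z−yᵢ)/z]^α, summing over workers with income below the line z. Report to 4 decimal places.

Below the line: 6×R40,000, 38×R120,000 (q = 44 of N = 85).
Shortfall ratios: (149188−40000)/149188 = 0.7319 (×6); (149188−120000)/149188 = 0.1956 (×38).
Raised to α = 0.5: 0.85550 (×6); 0.44232 (×38).
Sum = 21.941113; FGT(0.5) = 21.941113 / 85 = 0.2581.

0.2581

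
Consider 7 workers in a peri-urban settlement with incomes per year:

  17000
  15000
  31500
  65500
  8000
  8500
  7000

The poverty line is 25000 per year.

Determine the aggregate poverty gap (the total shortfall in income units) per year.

69500

Poor units: 7000, 8000, 8500, 15000, 17000 (q = 5 of N = 7).
Individual gaps: 25000−7000 = 18000; 25000−8000 = 17000; 25000−8500 = 16500; 25000−15000 = 10000; 25000−17000 = 8000.
Aggregate gap = 69500.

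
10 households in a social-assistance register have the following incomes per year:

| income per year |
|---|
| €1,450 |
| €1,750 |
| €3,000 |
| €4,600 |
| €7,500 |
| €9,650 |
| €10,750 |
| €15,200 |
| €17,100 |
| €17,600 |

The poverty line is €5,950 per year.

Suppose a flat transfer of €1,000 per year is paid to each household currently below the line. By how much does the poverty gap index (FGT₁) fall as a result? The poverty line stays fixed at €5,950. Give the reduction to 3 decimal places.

Before: below the line — €1,450, €1,750, €3,000, €4,600; poverty gap index (FGT₁) = 0.21849.
After the €1,000 transfer: below the line — €2,450, €2,750, €4,000, €5,600; poverty gap index (FGT₁) = 0.15126.
Reduction = 0.21849 − 0.15126 = 0.067.

0.067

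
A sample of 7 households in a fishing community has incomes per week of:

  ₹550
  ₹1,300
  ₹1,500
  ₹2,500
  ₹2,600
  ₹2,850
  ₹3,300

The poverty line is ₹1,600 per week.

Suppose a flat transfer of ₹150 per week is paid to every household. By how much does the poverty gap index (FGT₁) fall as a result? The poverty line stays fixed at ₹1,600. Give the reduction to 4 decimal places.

0.0357

Before: below the line — ₹550, ₹1,300, ₹1,500; poverty gap index (FGT₁) = 0.129464.
After the ₹150 transfer: below the line — ₹700, ₹1,450; poverty gap index (FGT₁) = 0.093750.
Reduction = 0.129464 − 0.093750 = 0.0357.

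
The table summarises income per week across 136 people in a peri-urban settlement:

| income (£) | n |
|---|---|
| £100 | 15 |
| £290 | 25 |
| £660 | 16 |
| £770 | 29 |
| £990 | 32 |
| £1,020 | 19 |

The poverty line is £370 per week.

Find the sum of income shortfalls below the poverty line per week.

£6,050

Poor units: 15×£100, 25×£290 (q = 40 of N = 136).
Individual gaps: 15×(370−100) = 4050; 25×(370−290) = 2000.
Aggregate gap = £6,050.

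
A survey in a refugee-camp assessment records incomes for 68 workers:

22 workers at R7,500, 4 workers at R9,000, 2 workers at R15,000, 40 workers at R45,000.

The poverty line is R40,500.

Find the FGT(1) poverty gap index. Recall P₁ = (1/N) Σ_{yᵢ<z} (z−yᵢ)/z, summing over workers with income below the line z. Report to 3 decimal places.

0.328

Below z: 22×R7,500, 4×R9,000, 2×R15,000 (q = 28 of N = 68).
Shortfall ratios: (40500−7500)/40500 = 0.8148 (×22); (40500−9000)/40500 = 0.7778 (×4); (40500−15000)/40500 = 0.6296 (×2).
Σ = 22.296296. Dividing by the full population N = 68 gives P₁ = 0.328.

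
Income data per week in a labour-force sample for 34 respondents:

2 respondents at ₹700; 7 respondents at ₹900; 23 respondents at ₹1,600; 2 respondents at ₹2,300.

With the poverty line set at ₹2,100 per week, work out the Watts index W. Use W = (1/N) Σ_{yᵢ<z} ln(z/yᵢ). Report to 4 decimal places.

0.4230

Below the line: 2×₹700, 7×₹900, 23×₹1,600 (q = 32 of N = 34).
ln(z/y) terms: ln(2100/700) = 1.0986 (×2); ln(2100/900) = 0.8473 (×7); ln(2100/1600) = 0.2719 (×23).
W = 14.382785 / 34 = 0.4230.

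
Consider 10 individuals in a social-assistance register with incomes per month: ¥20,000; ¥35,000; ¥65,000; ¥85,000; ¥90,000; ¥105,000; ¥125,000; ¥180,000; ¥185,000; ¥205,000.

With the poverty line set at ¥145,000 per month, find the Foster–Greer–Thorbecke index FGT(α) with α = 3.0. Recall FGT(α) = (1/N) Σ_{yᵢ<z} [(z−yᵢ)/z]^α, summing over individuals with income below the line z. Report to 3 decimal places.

Below the line: ¥20,000, ¥35,000, ¥65,000, ¥85,000, ¥90,000, ¥105,000, ¥125,000 (q = 7 of N = 10).
Relative gaps: (145000−20000)/145000 = 0.8621; (145000−35000)/145000 = 0.7586; (145000−65000)/145000 = 0.5517; (145000−85000)/145000 = 0.4138; (145000−90000)/145000 = 0.3793; (145000−105000)/145000 = 0.2759; (145000−125000)/145000 = 0.1379.
Raised to α = 3.0: 0.64066; 0.43659; 0.16794; 0.07085; 0.05457; 0.02099; 0.00262.
Sum = 1.394235; FGT(3.0) = 1.394235 / 10 = 0.139.

0.139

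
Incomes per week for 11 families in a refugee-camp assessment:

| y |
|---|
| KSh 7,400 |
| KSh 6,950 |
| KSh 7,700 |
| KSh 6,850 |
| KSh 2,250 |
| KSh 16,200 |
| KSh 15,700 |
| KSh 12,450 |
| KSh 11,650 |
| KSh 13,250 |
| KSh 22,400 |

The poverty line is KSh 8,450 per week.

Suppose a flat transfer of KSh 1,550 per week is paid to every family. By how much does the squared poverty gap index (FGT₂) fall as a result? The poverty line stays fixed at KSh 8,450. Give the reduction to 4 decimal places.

0.0297

Before: below the line — KSh 2,250, KSh 6,850, KSh 6,950, KSh 7,400, KSh 7,700; squared poverty gap index (FGT₂) = 0.057185.
After the KSh 1,550 transfer: below the line — KSh 3,800, KSh 8,400; squared poverty gap index (FGT₂) = 0.027533.
Reduction = 0.057185 − 0.027533 = 0.0297.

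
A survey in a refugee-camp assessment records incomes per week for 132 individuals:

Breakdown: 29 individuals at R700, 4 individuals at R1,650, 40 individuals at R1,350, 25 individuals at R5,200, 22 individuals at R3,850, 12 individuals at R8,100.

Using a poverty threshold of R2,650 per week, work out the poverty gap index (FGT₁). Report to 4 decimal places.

Poor units: 29×R700, 40×R1,350, 4×R1,650 (q = 73 of N = 132).
Normalized shortfalls: (2650−700)/2650 = 0.7358 (×29); (2650−1350)/2650 = 0.4906 (×40); (2650−1650)/2650 = 0.3774 (×4).
Σ = 42.471698. Dividing by the full population N = 132 gives P₁ = 0.3218.

0.3218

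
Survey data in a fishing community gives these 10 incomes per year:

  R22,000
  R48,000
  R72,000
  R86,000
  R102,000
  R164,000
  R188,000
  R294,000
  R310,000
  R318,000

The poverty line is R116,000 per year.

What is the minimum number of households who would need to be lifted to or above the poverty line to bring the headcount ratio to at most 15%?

Currently q = 5 of N = 10 are below the line (H = 0.500).
A headcount ratio of at most 15% allows at most ⌊0.15 × 10⌋ = 1 poor households.
So at least 5 − 1 = 4 must be lifted.

4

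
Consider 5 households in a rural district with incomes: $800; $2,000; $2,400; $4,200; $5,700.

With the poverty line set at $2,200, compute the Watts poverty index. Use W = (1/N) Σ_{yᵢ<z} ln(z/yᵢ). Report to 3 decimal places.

0.221

Poor units: $800, $2,000 (q = 2 of N = 5).
Log shortfalls: ln(2200/800) = 1.0116; ln(2200/2000) = 0.0953.
W = 1.106911 / 5 = 0.221.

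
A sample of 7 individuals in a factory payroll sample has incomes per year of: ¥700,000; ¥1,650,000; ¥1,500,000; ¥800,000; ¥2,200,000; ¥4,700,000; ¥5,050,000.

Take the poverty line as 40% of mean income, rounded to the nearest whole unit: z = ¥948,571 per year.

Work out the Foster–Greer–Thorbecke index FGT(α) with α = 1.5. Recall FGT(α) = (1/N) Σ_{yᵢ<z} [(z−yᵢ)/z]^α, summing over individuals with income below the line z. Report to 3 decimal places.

0.028

Poor units: ¥700,000, ¥800,000 (q = 2 of N = 7).
Normalized shortfalls: (948571−700000)/948571 = 0.2620; (948571−800000)/948571 = 0.1566.
Raised to α = 1.5: 0.13414; 0.06199.
Sum = 0.196130; FGT(1.5) = 0.196130 / 7 = 0.028.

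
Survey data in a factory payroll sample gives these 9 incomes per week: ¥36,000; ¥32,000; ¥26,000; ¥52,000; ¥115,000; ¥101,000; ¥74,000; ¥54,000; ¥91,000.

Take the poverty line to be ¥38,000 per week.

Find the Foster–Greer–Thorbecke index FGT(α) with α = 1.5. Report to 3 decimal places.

Below the line: ¥26,000, ¥32,000, ¥36,000 (q = 3 of N = 9).
Normalized shortfalls: (38000−26000)/38000 = 0.3158; (38000−32000)/38000 = 0.1579; (38000−36000)/38000 = 0.0526.
Raised to α = 1.5: 0.17746; 0.06274; 0.01207.
Sum = 0.252274; FGT(1.5) = 0.252274 / 9 = 0.028.

0.028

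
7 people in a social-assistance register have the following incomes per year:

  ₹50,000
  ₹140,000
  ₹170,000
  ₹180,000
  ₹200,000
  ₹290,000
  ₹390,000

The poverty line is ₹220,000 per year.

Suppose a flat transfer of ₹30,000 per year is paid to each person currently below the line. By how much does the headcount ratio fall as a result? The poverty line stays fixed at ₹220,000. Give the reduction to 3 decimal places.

Before: below the line — ₹50,000, ₹140,000, ₹170,000, ₹180,000, ₹200,000; headcount ratio = 0.71429.
After the ₹30,000 transfer: below the line — ₹80,000, ₹170,000, ₹200,000, ₹210,000; headcount ratio = 0.57143.
Reduction = 0.71429 − 0.57143 = 0.143.

0.143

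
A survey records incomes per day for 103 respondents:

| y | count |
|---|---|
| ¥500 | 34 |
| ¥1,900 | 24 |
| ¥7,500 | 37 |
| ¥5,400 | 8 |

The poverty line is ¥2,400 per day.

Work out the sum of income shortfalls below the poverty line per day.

¥76,600

Incomes under z: 34×¥500, 24×¥1,900 (q = 58 of N = 103).
Individual gaps: 34×(2400−500) = 64600; 24×(2400−1900) = 12000.
Aggregate gap = ¥76,600.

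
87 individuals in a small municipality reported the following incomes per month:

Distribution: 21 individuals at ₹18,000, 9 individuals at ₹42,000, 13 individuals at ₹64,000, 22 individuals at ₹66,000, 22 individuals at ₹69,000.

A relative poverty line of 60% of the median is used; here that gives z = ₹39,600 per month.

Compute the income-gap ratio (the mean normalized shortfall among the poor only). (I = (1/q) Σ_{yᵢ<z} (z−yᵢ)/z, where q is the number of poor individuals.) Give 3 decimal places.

0.545

Below the line: 21×₹18,000 (q = 21 of N = 87).
Relative gaps: 0.5455 (×21); sum = 11.454545.
I averages over the q = 21 poor units only: 11.454545 / 21 = 0.545.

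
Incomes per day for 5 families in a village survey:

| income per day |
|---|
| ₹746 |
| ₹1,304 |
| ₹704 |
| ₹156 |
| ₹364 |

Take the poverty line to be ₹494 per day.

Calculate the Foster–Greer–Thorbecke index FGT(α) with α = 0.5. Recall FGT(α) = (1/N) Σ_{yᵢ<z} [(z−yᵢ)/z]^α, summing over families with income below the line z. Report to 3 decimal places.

Poor units: ₹156, ₹364 (q = 2 of N = 5).
Relative gaps: (494−156)/494 = 0.6842; (494−364)/494 = 0.2632.
Raised to α = 0.5: 0.82717; 0.51299.
Sum = 1.340159; FGT(0.5) = 1.340159 / 5 = 0.268.

0.268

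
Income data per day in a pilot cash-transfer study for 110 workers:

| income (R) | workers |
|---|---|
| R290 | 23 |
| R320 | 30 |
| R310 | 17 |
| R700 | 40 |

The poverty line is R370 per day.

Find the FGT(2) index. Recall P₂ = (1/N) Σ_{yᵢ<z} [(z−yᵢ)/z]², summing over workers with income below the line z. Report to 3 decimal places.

Poor units: 23×R290, 17×R310, 30×R320 (q = 70 of N = 110).
Normalized shortfalls: (370−290)/370 = 0.2162 (×23); (370−310)/370 = 0.1622 (×17); (370−320)/370 = 0.1351 (×30).
Squared: 0.0467 (×23); 0.0263 (×17); 0.0183 (×30).
Sum = 2.070124; P₂ = 2.070124 / 110 = 0.019.

0.019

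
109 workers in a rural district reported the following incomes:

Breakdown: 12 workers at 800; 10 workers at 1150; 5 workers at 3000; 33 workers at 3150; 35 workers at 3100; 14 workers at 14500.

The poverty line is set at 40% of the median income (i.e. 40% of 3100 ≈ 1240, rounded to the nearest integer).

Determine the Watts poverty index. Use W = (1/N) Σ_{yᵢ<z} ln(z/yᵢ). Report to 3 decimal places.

Incomes under z: 12×800, 10×1150 (q = 22 of N = 109).
Log gaps: ln(1240/800) = 0.4383 (×12); ln(1240/1150) = 0.0753 (×10).
W = 6.012554 / 109 = 0.055.

0.055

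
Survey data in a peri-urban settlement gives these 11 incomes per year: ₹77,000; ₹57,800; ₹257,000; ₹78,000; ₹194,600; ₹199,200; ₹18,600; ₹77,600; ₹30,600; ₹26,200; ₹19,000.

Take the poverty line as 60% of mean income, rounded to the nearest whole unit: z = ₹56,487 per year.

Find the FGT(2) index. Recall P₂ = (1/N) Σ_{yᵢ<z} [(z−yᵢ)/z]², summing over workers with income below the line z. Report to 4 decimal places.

0.1262

Poor units: ₹18,600, ₹19,000, ₹26,200, ₹30,600 (q = 4 of N = 11).
Relative gaps: (56487−18600)/56487 = 0.6707; (56487−19000)/56487 = 0.6636; (56487−26200)/56487 = 0.5362; (56487−30600)/56487 = 0.4583.
Squared: 0.4499; 0.4404; 0.2875; 0.2100.
Sum = 1.387792; P₂ = 1.387792 / 11 = 0.1262.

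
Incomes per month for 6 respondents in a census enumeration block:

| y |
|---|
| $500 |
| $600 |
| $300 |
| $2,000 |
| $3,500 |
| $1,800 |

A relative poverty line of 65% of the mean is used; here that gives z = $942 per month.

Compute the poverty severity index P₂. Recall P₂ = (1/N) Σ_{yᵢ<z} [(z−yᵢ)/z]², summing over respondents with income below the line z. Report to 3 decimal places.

Poor units: $300, $500, $600 (q = 3 of N = 6).
Relative gaps: (942−300)/942 = 0.6815; (942−500)/942 = 0.4692; (942−600)/942 = 0.3631.
Squared: 0.4645; 0.2202; 0.1318.
Sum = 0.816454; P₂ = 0.816454 / 6 = 0.136.

0.136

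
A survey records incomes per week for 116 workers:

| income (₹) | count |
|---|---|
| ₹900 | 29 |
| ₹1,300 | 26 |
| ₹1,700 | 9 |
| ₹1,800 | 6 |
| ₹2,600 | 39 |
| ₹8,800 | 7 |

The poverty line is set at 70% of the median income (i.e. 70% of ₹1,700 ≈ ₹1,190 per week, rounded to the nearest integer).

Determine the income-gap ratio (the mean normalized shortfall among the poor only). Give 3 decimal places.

Below the line: 29×₹900 (q = 29 of N = 116).
Shortfall ratios (z−y)/z: 0.2437 (×29); sum = 7.067227.
I averages over the q = 29 poor units only: 7.067227 / 29 = 0.244.

0.244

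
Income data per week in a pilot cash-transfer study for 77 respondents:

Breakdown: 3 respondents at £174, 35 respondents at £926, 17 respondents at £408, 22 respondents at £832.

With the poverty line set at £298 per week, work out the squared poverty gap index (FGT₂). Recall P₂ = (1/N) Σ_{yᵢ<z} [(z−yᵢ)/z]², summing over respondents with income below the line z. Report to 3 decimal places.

Below z: 3×£174 (q = 3 of N = 77).
Gap ratios (z−y)/z: (298−174)/298 = 0.4161 (×3).
Squared: 0.1731 (×3).
Sum = 0.519436; P₂ = 0.519436 / 77 = 0.007.

0.007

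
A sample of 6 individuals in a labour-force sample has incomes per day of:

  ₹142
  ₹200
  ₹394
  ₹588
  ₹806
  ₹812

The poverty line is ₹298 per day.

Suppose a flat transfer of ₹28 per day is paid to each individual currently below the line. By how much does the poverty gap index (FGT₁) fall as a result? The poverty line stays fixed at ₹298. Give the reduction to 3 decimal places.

Before: below the line — ₹142, ₹200; poverty gap index (FGT₁) = 0.14206.
After the ₹28 transfer: below the line — ₹170, ₹228; poverty gap index (FGT₁) = 0.11074.
Reduction = 0.14206 − 0.11074 = 0.031.

0.031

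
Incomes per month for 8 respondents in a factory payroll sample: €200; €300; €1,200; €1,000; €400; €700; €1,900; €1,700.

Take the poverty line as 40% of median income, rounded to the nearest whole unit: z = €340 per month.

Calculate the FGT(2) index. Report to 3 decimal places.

Incomes under z: €200, €300 (q = 2 of N = 8).
Normalized shortfalls: (340−200)/340 = 0.4118; (340−300)/340 = 0.1176.
Squared: 0.1696; 0.0138.
Sum = 0.183391; P₂ = 0.183391 / 8 = 0.023.

0.023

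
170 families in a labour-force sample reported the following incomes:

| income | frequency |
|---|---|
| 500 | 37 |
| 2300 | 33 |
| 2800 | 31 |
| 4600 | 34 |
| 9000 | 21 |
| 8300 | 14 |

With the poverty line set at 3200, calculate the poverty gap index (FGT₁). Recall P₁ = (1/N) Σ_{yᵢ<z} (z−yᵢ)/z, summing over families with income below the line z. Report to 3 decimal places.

0.261

Below the line: 37×500, 33×2300, 31×2800 (q = 101 of N = 170).
Gap ratios (z−y)/z: (3200−500)/3200 = 0.8438 (×37); (3200−2300)/3200 = 0.2812 (×33); (3200−2800)/3200 = 0.1250 (×31).
Σ = 44.375000. Dividing by the full population N = 170 gives P₁ = 0.261.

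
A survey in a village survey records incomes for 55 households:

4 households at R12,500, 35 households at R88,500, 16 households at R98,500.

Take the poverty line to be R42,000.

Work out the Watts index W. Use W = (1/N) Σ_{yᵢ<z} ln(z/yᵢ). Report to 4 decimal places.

Below the line: 4×R12,500 (q = 4 of N = 55).
Log gaps: ln(42000/12500) = 1.2119 (×4).
W = 4.847764 / 55 = 0.0881.

0.0881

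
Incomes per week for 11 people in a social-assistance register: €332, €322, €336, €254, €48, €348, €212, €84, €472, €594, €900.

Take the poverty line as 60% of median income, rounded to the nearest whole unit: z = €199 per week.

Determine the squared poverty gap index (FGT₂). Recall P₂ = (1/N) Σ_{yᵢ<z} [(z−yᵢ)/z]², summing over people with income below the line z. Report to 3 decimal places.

Poor units: €48, €84 (q = 2 of N = 11).
Shortfall ratios: (199−48)/199 = 0.7588; (199−84)/199 = 0.5779.
Squared: 0.5758; 0.3340.
Sum = 0.909725; P₂ = 0.909725 / 11 = 0.083.

0.083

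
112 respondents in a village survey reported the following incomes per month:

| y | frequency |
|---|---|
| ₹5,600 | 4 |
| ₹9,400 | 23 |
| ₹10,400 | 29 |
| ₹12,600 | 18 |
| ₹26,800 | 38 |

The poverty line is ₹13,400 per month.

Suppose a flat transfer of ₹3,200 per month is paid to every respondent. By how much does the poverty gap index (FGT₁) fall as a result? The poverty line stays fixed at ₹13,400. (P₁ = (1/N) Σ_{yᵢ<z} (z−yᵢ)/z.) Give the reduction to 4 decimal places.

Before: below the line — 4×₹5,600, 23×₹9,400, 29×₹10,400, 18×₹12,600; poverty gap index (FGT₁) = 0.149654.
After the ₹3,200 transfer: below the line — 4×₹8,800, 23×₹12,600; poverty gap index (FGT₁) = 0.024520.
Reduction = 0.149654 − 0.024520 = 0.1251.

0.1251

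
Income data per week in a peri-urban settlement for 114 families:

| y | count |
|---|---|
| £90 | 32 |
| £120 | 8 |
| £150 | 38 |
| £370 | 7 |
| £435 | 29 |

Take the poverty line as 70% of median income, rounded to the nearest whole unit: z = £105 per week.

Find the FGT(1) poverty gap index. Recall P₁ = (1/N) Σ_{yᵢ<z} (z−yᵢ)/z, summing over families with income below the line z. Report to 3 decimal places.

Below z: 32×£90 (q = 32 of N = 114).
Normalized shortfalls: (105−90)/105 = 0.1429 (×32).
Sum of shortfalls = 4.571429; P₁ averages over all N: 4.571429 / 114 = 0.040.

0.040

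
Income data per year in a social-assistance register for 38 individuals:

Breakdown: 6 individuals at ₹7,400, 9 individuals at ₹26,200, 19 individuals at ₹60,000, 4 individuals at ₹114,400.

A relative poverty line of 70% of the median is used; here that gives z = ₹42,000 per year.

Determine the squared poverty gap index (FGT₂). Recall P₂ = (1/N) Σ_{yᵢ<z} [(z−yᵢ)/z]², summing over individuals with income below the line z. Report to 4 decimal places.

Incomes under z: 6×₹7,400, 9×₹26,200 (q = 15 of N = 38).
Relative gaps: (42000−7400)/42000 = 0.8238 (×6); (42000−26200)/42000 = 0.3762 (×9).
Squared: 0.6787 (×6); 0.1415 (×9).
Sum = 5.345646; P₂ = 5.345646 / 38 = 0.1407.

0.1407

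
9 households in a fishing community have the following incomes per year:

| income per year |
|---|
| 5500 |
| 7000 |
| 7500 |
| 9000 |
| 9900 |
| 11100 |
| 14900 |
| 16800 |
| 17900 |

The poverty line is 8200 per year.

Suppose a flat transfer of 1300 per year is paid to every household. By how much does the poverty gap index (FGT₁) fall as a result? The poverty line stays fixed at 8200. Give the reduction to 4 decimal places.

0.0434

Before: below the line — 5500, 7000, 7500; poverty gap index (FGT₁) = 0.062331.
After the 1300 transfer: below the line — 6800; poverty gap index (FGT₁) = 0.018970.
Reduction = 0.062331 − 0.018970 = 0.0434.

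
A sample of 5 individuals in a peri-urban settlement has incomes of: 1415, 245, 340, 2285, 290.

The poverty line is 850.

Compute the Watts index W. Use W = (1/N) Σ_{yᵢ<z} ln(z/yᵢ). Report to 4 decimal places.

0.6471

Below z: 245, 290, 340 (q = 3 of N = 5).
ln(z/y) terms: ln(850/245) = 1.2440; ln(850/290) = 1.0754; ln(850/340) = 0.9163.
W = 3.235624 / 5 = 0.6471.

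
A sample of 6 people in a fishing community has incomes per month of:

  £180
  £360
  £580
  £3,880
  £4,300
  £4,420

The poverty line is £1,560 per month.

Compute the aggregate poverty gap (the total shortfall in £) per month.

£3,560

Poor units: £180, £360, £580 (q = 3 of N = 6).
Individual gaps: 1560−180 = 1380; 1560−360 = 1200; 1560−580 = 980.
Aggregate gap = £3,560.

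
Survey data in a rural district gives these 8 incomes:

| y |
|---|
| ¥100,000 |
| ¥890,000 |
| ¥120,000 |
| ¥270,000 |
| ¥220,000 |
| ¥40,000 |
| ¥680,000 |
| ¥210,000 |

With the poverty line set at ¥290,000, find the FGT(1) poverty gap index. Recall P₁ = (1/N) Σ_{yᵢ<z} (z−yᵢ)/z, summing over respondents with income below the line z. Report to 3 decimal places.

Incomes under z: ¥40,000, ¥100,000, ¥120,000, ¥210,000, ¥220,000, ¥270,000 (q = 6 of N = 8).
Shortfall ratios: (290000−40000)/290000 = 0.8621; (290000−100000)/290000 = 0.6552; (290000−120000)/290000 = 0.5862; (290000−210000)/290000 = 0.2759; (290000−220000)/290000 = 0.2414; (290000−270000)/290000 = 0.0690.
Sum of shortfalls = 2.689655; P₁ averages over all N: 2.689655 / 8 = 0.336.

0.336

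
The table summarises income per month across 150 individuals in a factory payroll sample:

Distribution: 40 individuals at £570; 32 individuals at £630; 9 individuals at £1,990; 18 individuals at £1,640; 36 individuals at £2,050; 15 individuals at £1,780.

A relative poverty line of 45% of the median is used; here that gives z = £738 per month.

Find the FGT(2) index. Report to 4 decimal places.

0.0184

Below z: 40×£570, 32×£630 (q = 72 of N = 150).
Normalized shortfalls: (738−570)/738 = 0.2276 (×40); (738−630)/738 = 0.1463 (×32).
Squared: 0.0518 (×40); 0.0214 (×32).
Sum = 2.758147; P₂ = 2.758147 / 150 = 0.0184.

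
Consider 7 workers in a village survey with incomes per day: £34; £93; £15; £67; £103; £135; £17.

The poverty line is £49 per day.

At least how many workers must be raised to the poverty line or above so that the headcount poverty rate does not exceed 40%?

1

Currently q = 3 of N = 7 are below the line (H = 0.429).
A headcount ratio of at most 40% allows at most ⌊0.40 × 7⌋ = 2 poor workers.
So at least 3 − 2 = 1 must be lifted.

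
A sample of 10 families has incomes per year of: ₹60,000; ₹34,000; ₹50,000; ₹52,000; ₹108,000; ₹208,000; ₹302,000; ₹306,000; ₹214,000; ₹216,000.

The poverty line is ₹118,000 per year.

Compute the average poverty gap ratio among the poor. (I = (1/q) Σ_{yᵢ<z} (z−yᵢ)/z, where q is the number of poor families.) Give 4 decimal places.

Below the line: ₹34,000, ₹50,000, ₹52,000, ₹60,000, ₹108,000 (q = 5 of N = 10).
Shortfall ratios (z−y)/z: 0.7119, 0.5763, 0.5593, 0.4915, 0.0847; sum = 2.423729.
The income-gap ratio divides by q (the poor only): 2.423729 / 5 = 0.4847.

0.4847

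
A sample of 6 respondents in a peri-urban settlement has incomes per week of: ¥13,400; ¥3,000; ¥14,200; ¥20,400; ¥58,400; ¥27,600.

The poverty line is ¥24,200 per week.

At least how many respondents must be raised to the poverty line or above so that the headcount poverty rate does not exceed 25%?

Currently q = 4 of N = 6 are below the line (H = 0.667).
A headcount ratio of at most 25% allows at most ⌊0.25 × 6⌋ = 1 poor respondents.
So at least 4 − 1 = 3 must be lifted.

3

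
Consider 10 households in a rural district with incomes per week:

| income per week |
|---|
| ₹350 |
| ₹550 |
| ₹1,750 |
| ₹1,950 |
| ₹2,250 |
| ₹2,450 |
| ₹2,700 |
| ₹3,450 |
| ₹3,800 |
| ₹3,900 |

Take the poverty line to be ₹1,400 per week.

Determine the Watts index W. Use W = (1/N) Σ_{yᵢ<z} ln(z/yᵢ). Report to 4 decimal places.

0.2321

Below z: ₹350, ₹550 (q = 2 of N = 10).
ln(z/y) terms: ln(1400/350) = 1.3863; ln(1400/550) = 0.9343.
W = 2.320604 / 10 = 0.2321.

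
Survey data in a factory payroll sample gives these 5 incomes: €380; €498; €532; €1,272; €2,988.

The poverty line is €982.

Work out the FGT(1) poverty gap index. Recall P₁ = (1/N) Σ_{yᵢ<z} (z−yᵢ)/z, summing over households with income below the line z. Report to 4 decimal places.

0.3128

Below z: €380, €498, €532 (q = 3 of N = 5).
Normalized shortfalls: (982−380)/982 = 0.6130; (982−498)/982 = 0.4929; (982−532)/982 = 0.4582.
Sum of shortfalls = 1.564155; P₁ averages over all N: 1.564155 / 5 = 0.3128.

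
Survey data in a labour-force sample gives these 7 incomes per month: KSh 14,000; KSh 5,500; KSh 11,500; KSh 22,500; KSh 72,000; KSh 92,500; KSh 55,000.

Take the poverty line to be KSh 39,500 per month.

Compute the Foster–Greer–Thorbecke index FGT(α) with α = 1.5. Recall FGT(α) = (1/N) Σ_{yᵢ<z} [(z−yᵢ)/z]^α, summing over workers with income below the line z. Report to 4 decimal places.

0.3138

Incomes under z: KSh 5,500, KSh 11,500, KSh 14,000, KSh 22,500 (q = 4 of N = 7).
Gap ratios (z−y)/z: (39500−5500)/39500 = 0.8608; (39500−11500)/39500 = 0.7089; (39500−14000)/39500 = 0.6456; (39500−22500)/39500 = 0.4304.
Raised to α = 1.5: 0.79859; 0.59682; 0.51870; 0.28234.
Sum = 2.196447; FGT(1.5) = 2.196447 / 7 = 0.3138.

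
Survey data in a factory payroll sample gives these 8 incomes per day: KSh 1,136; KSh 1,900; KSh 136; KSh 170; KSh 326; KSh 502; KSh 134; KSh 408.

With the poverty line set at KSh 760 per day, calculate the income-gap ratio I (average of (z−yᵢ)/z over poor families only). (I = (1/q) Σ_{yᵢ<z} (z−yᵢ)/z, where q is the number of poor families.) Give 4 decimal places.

Poor units: KSh 134, KSh 136, KSh 170, KSh 326, KSh 408, KSh 502 (q = 6 of N = 8).
Shortfall ratios (z−y)/z: 0.8237, 0.8211, 0.7763, 0.5711, 0.4632, 0.3395; sum = 3.794737.
The income-gap ratio divides by q (the poor only): 3.794737 / 6 = 0.6325.

0.6325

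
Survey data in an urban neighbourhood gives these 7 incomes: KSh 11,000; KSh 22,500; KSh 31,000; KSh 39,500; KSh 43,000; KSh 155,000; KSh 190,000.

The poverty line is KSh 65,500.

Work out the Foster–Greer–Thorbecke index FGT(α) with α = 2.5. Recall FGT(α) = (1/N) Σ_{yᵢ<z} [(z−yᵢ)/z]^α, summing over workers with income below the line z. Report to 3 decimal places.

0.193

Below z: KSh 11,000, KSh 22,500, KSh 31,000, KSh 39,500, KSh 43,000 (q = 5 of N = 7).
Normalized shortfalls: (65500−11000)/65500 = 0.8321; (65500−22500)/65500 = 0.6565; (65500−31000)/65500 = 0.5267; (65500−39500)/65500 = 0.3969; (65500−43000)/65500 = 0.3435.
Raised to α = 2.5: 0.63152; 0.34919; 0.20135; 0.09927; 0.06916.
Sum = 1.350495; FGT(2.5) = 1.350495 / 7 = 0.193.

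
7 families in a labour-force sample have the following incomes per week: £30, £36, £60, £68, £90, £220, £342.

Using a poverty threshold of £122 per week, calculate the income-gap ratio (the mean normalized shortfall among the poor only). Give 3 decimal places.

0.534

Incomes under z: £30, £36, £60, £68, £90 (q = 5 of N = 7).
Relative gaps: 0.7541, 0.7049, 0.5082, 0.4426, 0.2623; sum = 2.672131.
I averages over the q = 5 poor units only: 2.672131 / 5 = 0.534.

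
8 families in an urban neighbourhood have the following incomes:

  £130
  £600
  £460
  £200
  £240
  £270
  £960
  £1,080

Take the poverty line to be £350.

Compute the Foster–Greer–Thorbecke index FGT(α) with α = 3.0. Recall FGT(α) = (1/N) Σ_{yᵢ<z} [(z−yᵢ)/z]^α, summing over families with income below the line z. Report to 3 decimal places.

Below the line: £130, £200, £240, £270 (q = 4 of N = 8).
Relative gaps: (350−130)/350 = 0.6286; (350−200)/350 = 0.4286; (350−240)/350 = 0.3143; (350−270)/350 = 0.2286.
Raised to α = 3.0: 0.24835; 0.07872; 0.03104; 0.01194.
Sum = 0.370052; FGT(3.0) = 0.370052 / 8 = 0.046.

0.046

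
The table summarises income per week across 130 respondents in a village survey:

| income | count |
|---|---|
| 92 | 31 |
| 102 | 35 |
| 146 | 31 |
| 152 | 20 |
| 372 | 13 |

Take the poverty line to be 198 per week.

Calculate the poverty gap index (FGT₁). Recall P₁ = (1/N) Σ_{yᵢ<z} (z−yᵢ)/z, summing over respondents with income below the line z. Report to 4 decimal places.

0.3566

Poor units: 31×92, 35×102, 31×146, 20×152 (q = 117 of N = 130).
Gap ratios (z−y)/z: (198−92)/198 = 0.5354 (×31); (198−102)/198 = 0.4848 (×35); (198−146)/198 = 0.2626 (×31); (198−152)/198 = 0.2323 (×20).
Σ = 46.353535. Dividing by the full population N = 130 gives P₁ = 0.3566.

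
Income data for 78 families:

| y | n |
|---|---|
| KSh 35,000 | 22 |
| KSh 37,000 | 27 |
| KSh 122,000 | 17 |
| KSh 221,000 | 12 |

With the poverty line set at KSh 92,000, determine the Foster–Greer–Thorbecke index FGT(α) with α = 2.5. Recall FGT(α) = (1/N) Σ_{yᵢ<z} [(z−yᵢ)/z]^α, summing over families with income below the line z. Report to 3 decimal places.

0.181

Incomes under z: 22×KSh 35,000, 27×KSh 37,000 (q = 49 of N = 78).
Shortfall ratios: (92000−35000)/92000 = 0.6196 (×22); (92000−37000)/92000 = 0.5978 (×27).
Raised to α = 2.5: 0.30215 (×22); 0.27634 (×27).
Sum = 14.108290; FGT(2.5) = 14.108290 / 78 = 0.181.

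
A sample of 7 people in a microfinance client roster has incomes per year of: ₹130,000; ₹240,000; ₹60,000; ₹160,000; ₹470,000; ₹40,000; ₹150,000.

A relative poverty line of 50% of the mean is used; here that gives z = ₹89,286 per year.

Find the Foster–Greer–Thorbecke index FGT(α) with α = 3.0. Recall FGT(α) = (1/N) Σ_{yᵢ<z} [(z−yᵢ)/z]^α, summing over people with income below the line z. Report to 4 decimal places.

Below z: ₹40,000, ₹60,000 (q = 2 of N = 7).
Shortfall ratios: (89286−40000)/89286 = 0.5520; (89286−60000)/89286 = 0.3280.
Raised to α = 3.0: 0.16820; 0.03529.
Sum = 0.203486; FGT(3.0) = 0.203486 / 7 = 0.0291.

0.0291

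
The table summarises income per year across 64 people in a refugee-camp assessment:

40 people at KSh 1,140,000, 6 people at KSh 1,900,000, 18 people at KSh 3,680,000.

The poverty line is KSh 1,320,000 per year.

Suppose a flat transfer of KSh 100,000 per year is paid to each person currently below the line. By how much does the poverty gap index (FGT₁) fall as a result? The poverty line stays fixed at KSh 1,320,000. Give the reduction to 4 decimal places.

Before: below the line — 40×KSh 1,140,000; poverty gap index (FGT₁) = 0.085227.
After the KSh 100,000 transfer: below the line — 40×KSh 1,240,000; poverty gap index (FGT₁) = 0.037879.
Reduction = 0.085227 − 0.037879 = 0.0473.

0.0473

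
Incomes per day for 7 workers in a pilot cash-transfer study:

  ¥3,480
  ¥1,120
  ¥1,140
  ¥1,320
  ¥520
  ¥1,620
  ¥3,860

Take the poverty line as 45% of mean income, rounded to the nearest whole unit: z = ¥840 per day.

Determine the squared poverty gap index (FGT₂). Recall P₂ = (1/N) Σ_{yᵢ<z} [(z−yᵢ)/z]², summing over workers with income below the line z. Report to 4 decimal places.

Poor units: ¥520 (q = 1 of N = 7).
Gap ratios (z−y)/z: (840−520)/840 = 0.3810.
Squared: 0.1451.
Sum = 0.145125; P₂ = 0.145125 / 7 = 0.0207.

0.0207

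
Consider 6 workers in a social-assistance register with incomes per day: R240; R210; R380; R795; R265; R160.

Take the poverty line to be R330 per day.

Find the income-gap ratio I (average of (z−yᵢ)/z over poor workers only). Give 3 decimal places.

Incomes under z: R160, R210, R240, R265 (q = 4 of N = 6).
Shortfall ratios (z−y)/z: 0.5152, 0.3636, 0.2727, 0.1970; sum = 1.348485.
The income-gap ratio divides by q (the poor only): 1.348485 / 4 = 0.337.

0.337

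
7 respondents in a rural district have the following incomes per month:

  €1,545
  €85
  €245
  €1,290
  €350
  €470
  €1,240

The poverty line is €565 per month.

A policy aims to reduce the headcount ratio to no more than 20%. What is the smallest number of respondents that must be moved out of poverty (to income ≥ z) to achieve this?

4 of the 7 respondents are poor, so H = 4/7 = 0.571.
A headcount ratio of at most 20% allows at most ⌊0.20 × 7⌋ = 1 poor respondents.
So at least 4 − 1 = 3 must be lifted.

3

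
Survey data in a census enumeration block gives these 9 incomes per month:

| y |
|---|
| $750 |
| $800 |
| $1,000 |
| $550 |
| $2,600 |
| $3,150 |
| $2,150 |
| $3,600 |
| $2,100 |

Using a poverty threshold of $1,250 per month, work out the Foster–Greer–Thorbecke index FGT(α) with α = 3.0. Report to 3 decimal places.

0.033

Below z: $550, $750, $800, $1,000 (q = 4 of N = 9).
Shortfall ratios: (1250−550)/1250 = 0.5600; (1250−750)/1250 = 0.4000; (1250−800)/1250 = 0.3600; (1250−1000)/1250 = 0.2000.
Raised to α = 3.0: 0.17562; 0.06400; 0.04666; 0.00800.
Sum = 0.294272; FGT(3.0) = 0.294272 / 9 = 0.033.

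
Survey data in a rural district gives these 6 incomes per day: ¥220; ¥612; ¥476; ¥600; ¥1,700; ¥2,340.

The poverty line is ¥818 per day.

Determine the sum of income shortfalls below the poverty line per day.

¥1,364

Incomes under z: ¥220, ¥476, ¥600, ¥612 (q = 4 of N = 6).
Individual gaps: 818−220 = 598; 818−476 = 342; 818−600 = 218; 818−612 = 206.
Aggregate gap = ¥1,364.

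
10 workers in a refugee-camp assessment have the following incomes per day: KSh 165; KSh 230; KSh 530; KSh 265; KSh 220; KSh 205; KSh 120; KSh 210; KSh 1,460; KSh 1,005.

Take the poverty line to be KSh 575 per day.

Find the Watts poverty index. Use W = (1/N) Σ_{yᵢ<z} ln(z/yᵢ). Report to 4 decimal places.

Incomes under z: KSh 120, KSh 165, KSh 205, KSh 210, KSh 220, KSh 230, KSh 265, KSh 530 (q = 8 of N = 10).
Log shortfalls: ln(575/120) = 1.5669; ln(575/165) = 1.2484; ln(575/205) = 1.0314; ln(575/210) = 1.0073; ln(575/220) = 0.9607; ln(575/230) = 0.9163; ln(575/265) = 0.7746; ln(575/530) = 0.0815.
W = 7.587092 / 10 = 0.7587.

0.7587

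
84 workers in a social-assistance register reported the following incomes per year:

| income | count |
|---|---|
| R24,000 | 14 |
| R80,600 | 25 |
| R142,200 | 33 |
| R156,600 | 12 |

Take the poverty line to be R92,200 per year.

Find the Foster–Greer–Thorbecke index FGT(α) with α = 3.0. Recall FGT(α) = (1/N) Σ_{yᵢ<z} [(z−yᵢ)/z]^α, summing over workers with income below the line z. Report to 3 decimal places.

0.068

Incomes under z: 14×R24,000, 25×R80,600 (q = 39 of N = 84).
Gap ratios (z−y)/z: (92200−24000)/92200 = 0.7397 (×14); (92200−80600)/92200 = 0.1258 (×25).
Raised to α = 3.0: 0.40473 (×14); 0.00199 (×25).
Sum = 5.715942; FGT(3.0) = 5.715942 / 84 = 0.068.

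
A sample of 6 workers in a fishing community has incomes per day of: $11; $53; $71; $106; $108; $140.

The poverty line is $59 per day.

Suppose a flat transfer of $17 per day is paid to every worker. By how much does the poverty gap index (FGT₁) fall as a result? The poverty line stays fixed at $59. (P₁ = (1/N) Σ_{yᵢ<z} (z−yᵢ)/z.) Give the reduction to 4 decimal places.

Before: below the line — $11, $53; poverty gap index (FGT₁) = 0.152542.
After the $17 transfer: below the line — $28; poverty gap index (FGT₁) = 0.087571.
Reduction = 0.152542 − 0.087571 = 0.0650.

0.0650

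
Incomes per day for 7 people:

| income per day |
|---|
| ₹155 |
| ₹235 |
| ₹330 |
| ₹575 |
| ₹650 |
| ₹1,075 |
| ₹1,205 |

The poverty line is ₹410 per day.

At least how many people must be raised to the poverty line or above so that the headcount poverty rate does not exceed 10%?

3

Currently q = 3 of N = 7 are below the line (H = 0.429).
A headcount ratio of at most 10% allows at most ⌊0.10 × 7⌋ = 0 poor people.
So at least 3 − 0 = 3 must be lifted.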